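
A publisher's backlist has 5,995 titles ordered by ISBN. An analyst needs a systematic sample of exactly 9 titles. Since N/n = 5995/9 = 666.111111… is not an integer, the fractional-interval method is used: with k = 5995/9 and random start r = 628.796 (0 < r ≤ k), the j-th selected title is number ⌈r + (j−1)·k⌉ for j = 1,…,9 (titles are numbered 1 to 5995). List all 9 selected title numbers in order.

j=1: r + 0k = 628.796 → ⌈·⌉ = 629
j=2: r + 1k = 1294.907111… → ⌈·⌉ = 1295
j=3: r + 2k = 1961.018222… → ⌈·⌉ = 1962
j=4: r + 3k = 2627.129333… → ⌈·⌉ = 2628
j=5: r + 4k = 3293.240444… → ⌈·⌉ = 3294
j=6: r + 5k = 3959.351555… → ⌈·⌉ = 3960
j=7: r + 6k = 4625.462666… → ⌈·⌉ = 4626
j=8: r + 7k = 5291.573777… → ⌈·⌉ = 5292
j=9: r + 8k = 5957.684888… → ⌈·⌉ = 5958

629, 1295, 1962, 2628, 3294, 3960, 4626, 5292, 5958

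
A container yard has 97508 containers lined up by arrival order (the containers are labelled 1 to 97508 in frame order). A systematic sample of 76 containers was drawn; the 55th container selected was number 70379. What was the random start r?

1097

k = 97508/76 = 1283
r = 70379 − (55−1)×1283 = 70379 − 69282 = 1097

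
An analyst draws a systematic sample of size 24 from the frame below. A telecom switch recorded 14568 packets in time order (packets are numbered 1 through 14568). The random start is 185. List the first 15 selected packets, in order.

185, 792, 1399, 2006, 2613, 3220, 3827, 4434, 5041, 5648, 6255, 6862, 7469, 8076, 8683

k = N/n = 14568/24 = 607
packet 1: 185
packet 2: 185 + 607 = 792
packet 3: 792 + 607 = 1399
packet 4: 1399 + 607 = 2006
packet 5: 2006 + 607 = 2613
packet 6: 2613 + 607 = 3220
packet 7: 3220 + 607 = 3827
packet 8: 3827 + 607 = 4434
packet 9: 4434 + 607 = 5041
packet 10: 5041 + 607 = 5648
packet 11: 5648 + 607 = 6255
packet 12: 6255 + 607 = 6862
packet 13: 6862 + 607 = 7469
packet 14: 7469 + 607 = 8076
packet 15: 8076 + 607 = 8683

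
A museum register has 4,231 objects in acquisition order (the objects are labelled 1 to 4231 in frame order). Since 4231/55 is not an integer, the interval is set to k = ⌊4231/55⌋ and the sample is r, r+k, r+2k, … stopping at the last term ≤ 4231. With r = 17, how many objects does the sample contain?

56

k = ⌊4231/55⌋ = 76
Achieved size = ⌊(4231 − 17)/76⌋ + 1 = ⌊4214/76⌋ + 1 = 55 + 1 = 56
(last selection: 17 + 55×76 = 4197 ≤ 4231; next would be 4273 > 4231)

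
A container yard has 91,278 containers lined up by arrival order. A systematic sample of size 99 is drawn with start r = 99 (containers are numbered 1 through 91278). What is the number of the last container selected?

k = 91278/99 = 922
99th selection = r + (99−1)·k = 99 + 98×922 = 99 + 90356 = 90455

90455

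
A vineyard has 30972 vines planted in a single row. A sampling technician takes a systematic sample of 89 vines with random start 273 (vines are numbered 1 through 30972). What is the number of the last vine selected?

k = 30972/89 = 348
89th selection = r + (89−1)·k = 273 + 88×348 = 273 + 30624 = 30897

30897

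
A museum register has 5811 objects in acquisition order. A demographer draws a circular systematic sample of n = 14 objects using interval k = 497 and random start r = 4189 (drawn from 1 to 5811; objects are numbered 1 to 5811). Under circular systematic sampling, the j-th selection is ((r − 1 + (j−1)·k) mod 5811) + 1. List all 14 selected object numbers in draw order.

Selection 1: 4189
Selection 2: 4189 + 497 = 4686
Selection 3: 4686 + 497 = 5183
Selection 4: 5183 + 497 = 5680
Selection 5: 5680 + 497 = 6177 → 6177 − 5811 = 366
Selection 6: 366 + 497 = 863
Selection 7: 863 + 497 = 1360
Selection 8: 1360 + 497 = 1857
Selection 9: 1857 + 497 = 2354
Selection 10: 2354 + 497 = 2851
Selection 11: 2851 + 497 = 3348
Selection 12: 3348 + 497 = 3845
Selection 13: 3845 + 497 = 4342
Selection 14: 4342 + 497 = 4839

4189, 4686, 5183, 5680, 366, 863, 1360, 1857, 2354, 2851, 3348, 3845, 4342, 4839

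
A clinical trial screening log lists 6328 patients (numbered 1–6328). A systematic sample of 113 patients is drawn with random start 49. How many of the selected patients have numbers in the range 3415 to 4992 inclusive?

28

k = 6328/113 = 56
First selection ≥ 3415: 49 + ⌈(3415−49)/56⌉·56 = 49 + 61×56 = 3465
Last selection ≤ 4992: 49 + ⌊(4992−49)/56⌋·56 = 49 + 88×56 = 4977
Count = 88 − 61 + 1 = 28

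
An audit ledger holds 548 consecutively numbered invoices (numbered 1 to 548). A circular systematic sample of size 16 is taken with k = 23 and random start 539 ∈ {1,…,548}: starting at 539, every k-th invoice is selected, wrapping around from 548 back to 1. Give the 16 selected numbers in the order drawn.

539, 14, 37, 60, 83, 106, 129, 152, 175, 198, 221, 244, 267, 290, 313, 336

Selection 1: 539
Selection 2: 539 + 23 = 562 → 562 − 548 = 14
Selection 3: 14 + 23 = 37
Selection 4: 37 + 23 = 60
Selection 5: 60 + 23 = 83
Selection 6: 83 + 23 = 106
Selection 7: 106 + 23 = 129
Selection 8: 129 + 23 = 152
Selection 9: 152 + 23 = 175
Selection 10: 175 + 23 = 198
Selection 11: 198 + 23 = 221
Selection 12: 221 + 23 = 244
Selection 13: 244 + 23 = 267
Selection 14: 267 + 23 = 290
Selection 15: 290 + 23 = 313
Selection 16: 313 + 23 = 336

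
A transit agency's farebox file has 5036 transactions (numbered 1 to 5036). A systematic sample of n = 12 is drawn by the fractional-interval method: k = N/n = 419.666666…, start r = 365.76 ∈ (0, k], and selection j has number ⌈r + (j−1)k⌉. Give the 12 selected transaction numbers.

366, 786, 1206, 1625, 2045, 2465, 2884, 3304, 3724, 4143, 4563, 4983

j=1: r + 0k = 365.76 → ⌈·⌉ = 366
j=2: r + 1k = 785.426666… → ⌈·⌉ = 786
j=3: r + 2k = 1205.093333… → ⌈·⌉ = 1206
j=4: r + 3k = 1624.76 → ⌈·⌉ = 1625
j=5: r + 4k = 2044.426666… → ⌈·⌉ = 2045
j=6: r + 5k = 2464.093333… → ⌈·⌉ = 2465
j=7: r + 6k = 2883.76 → ⌈·⌉ = 2884
j=8: r + 7k = 3303.426666… → ⌈·⌉ = 3304
j=9: r + 8k = 3723.093333… → ⌈·⌉ = 3724
j=10: r + 9k = 4142.76 → ⌈·⌉ = 4143
j=11: r + 10k = 4562.426666… → ⌈·⌉ = 4563
j=12: r + 11k = 4982.093333… → ⌈·⌉ = 4983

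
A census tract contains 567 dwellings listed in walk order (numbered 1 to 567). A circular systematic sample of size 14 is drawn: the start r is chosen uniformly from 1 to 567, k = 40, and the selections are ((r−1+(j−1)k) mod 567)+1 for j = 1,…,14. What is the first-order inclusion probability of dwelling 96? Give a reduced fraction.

2/81

For each position j, as r ranges over 1…567 the j-th selection hits every dwelling exactly once, so dwelling 96 is selected for exactly 14 of the 567 starts.
Inclusion probability = 14/567 = 2/81.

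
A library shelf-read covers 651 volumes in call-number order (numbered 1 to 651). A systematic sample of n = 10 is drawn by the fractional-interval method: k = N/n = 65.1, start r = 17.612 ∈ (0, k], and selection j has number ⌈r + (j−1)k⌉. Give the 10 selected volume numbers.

j=1: r + 0k = 17.612 → ⌈·⌉ = 18
j=2: r + 1k = 82.712 → ⌈·⌉ = 83
j=3: r + 2k = 147.812 → ⌈·⌉ = 148
j=4: r + 3k = 212.912 → ⌈·⌉ = 213
j=5: r + 4k = 278.012 → ⌈·⌉ = 279
j=6: r + 5k = 343.112 → ⌈·⌉ = 344
j=7: r + 6k = 408.212 → ⌈·⌉ = 409
j=8: r + 7k = 473.312 → ⌈·⌉ = 474
j=9: r + 8k = 538.412 → ⌈·⌉ = 539
j=10: r + 9k = 603.512 → ⌈·⌉ = 604

18, 83, 148, 213, 279, 344, 409, 474, 539, 604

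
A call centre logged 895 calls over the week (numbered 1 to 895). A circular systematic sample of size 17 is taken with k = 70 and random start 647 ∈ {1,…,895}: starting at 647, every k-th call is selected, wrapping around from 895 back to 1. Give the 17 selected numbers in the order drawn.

647, 717, 787, 857, 32, 102, 172, 242, 312, 382, 452, 522, 592, 662, 732, 802, 872

Selection 1: 647
Selection 2: 647 + 70 = 717
Selection 3: 717 + 70 = 787
Selection 4: 787 + 70 = 857
Selection 5: 857 + 70 = 927 → 927 − 895 = 32
Selection 6: 32 + 70 = 102
Selection 7: 102 + 70 = 172
Selection 8: 172 + 70 = 242
Selection 9: 242 + 70 = 312
Selection 10: 312 + 70 = 382
Selection 11: 382 + 70 = 452
Selection 12: 452 + 70 = 522
Selection 13: 522 + 70 = 592
Selection 14: 592 + 70 = 662
Selection 15: 662 + 70 = 732
Selection 16: 732 + 70 = 802
Selection 17: 802 + 70 = 872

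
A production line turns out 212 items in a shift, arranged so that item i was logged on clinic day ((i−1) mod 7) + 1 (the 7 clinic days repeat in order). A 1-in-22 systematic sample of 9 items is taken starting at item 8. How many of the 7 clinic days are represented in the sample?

7

Consecutive selections differ by k = 22, so their clinic day numbers differ by 22 mod 7 = 1.
gcd(22, 7) = 1, so the sample visits 7/1 = 7 distinct residues mod 7.
Start 8 is clinic day 1; the clinic days hit are 1, 2, 3, 4, 5, 6, 7.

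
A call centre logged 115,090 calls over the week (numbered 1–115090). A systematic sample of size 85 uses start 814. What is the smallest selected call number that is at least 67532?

k = 115090/85 = 1354
Steps past start: ⌈(67532 − 814)/1354⌉ = ⌈66718/1354⌉ = 50
Selected call: 814 + 50×1354 = 68514

68514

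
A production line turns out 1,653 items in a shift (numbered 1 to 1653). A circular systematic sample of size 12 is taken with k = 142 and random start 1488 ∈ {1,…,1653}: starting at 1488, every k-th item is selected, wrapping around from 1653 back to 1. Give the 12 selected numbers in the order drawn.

Selection 1: 1488
Selection 2: 1488 + 142 = 1630
Selection 3: 1630 + 142 = 1772 → 1772 − 1653 = 119
Selection 4: 119 + 142 = 261
Selection 5: 261 + 142 = 403
Selection 6: 403 + 142 = 545
Selection 7: 545 + 142 = 687
Selection 8: 687 + 142 = 829
Selection 9: 829 + 142 = 971
Selection 10: 971 + 142 = 1113
Selection 11: 1113 + 142 = 1255
Selection 12: 1255 + 142 = 1397

1488, 1630, 119, 261, 403, 545, 687, 829, 971, 1113, 1255, 1397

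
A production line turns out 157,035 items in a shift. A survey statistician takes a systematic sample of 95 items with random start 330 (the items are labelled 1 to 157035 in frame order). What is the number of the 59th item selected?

k = 157035/95 = 1653
59th selection = r + (59−1)·k = 330 + 58×1653 = 330 + 95874 = 96204

96204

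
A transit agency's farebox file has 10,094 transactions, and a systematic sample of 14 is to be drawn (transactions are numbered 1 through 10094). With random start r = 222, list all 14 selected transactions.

k = N/n = 10094/14 = 721
transaction 1: 222
transaction 2: 222 + 721 = 943
transaction 3: 943 + 721 = 1664
transaction 4: 1664 + 721 = 2385
transaction 5: 2385 + 721 = 3106
transaction 6: 3106 + 721 = 3827
transaction 7: 3827 + 721 = 4548
transaction 8: 4548 + 721 = 5269
transaction 9: 5269 + 721 = 5990
transaction 10: 5990 + 721 = 6711
transaction 11: 6711 + 721 = 7432
transaction 12: 7432 + 721 = 8153
transaction 13: 8153 + 721 = 8874
transaction 14: 8874 + 721 = 9595

222, 943, 1664, 2385, 3106, 3827, 4548, 5269, 5990, 6711, 7432, 8153, 8874, 9595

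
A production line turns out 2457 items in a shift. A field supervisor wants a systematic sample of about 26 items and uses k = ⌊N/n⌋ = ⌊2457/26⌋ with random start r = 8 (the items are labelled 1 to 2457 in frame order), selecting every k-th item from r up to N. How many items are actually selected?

k = ⌊2457/26⌋ = 94
Achieved size = ⌊(2457 − 8)/94⌋ + 1 = ⌊2449/94⌋ + 1 = 26 + 1 = 27
(last selection: 8 + 26×94 = 2452 ≤ 2457; next would be 2546 > 2457)

27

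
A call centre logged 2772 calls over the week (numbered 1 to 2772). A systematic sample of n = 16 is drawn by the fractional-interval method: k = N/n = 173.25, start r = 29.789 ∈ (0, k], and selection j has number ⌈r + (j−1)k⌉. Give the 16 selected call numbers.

j=1: r + 0k = 29.789 → ⌈·⌉ = 30
j=2: r + 1k = 203.039 → ⌈·⌉ = 204
j=3: r + 2k = 376.289 → ⌈·⌉ = 377
j=4: r + 3k = 549.539 → ⌈·⌉ = 550
j=5: r + 4k = 722.789 → ⌈·⌉ = 723
j=6: r + 5k = 896.039 → ⌈·⌉ = 897
j=7: r + 6k = 1069.289 → ⌈·⌉ = 1070
j=8: r + 7k = 1242.539 → ⌈·⌉ = 1243
j=9: r + 8k = 1415.789 → ⌈·⌉ = 1416
j=10: r + 9k = 1589.039 → ⌈·⌉ = 1590
j=11: r + 10k = 1762.289 → ⌈·⌉ = 1763
j=12: r + 11k = 1935.539 → ⌈·⌉ = 1936
j=13: r + 12k = 2108.789 → ⌈·⌉ = 2109
j=14: r + 13k = 2282.039 → ⌈·⌉ = 2283
j=15: r + 14k = 2455.289 → ⌈·⌉ = 2456
j=16: r + 15k = 2628.539 → ⌈·⌉ = 2629

30, 204, 377, 550, 723, 897, 1070, 1243, 1416, 1590, 1763, 1936, 2109, 2283, 2456, 2629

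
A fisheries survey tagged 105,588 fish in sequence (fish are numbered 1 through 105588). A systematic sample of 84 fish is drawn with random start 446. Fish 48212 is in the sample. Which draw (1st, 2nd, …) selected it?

k = 105588/84 = 1257
position = (48212 − 446)/1257 + 1 = 47766/1257 + 1 = 38 + 1 = 39

39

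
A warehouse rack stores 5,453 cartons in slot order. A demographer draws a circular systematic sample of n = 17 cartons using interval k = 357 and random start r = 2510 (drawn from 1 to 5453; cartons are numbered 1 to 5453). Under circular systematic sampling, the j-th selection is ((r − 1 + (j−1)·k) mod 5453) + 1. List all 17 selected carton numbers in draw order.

2510, 2867, 3224, 3581, 3938, 4295, 4652, 5009, 5366, 270, 627, 984, 1341, 1698, 2055, 2412, 2769

Selection 1: 2510
Selection 2: 2510 + 357 = 2867
Selection 3: 2867 + 357 = 3224
Selection 4: 3224 + 357 = 3581
Selection 5: 3581 + 357 = 3938
Selection 6: 3938 + 357 = 4295
Selection 7: 4295 + 357 = 4652
Selection 8: 4652 + 357 = 5009
Selection 9: 5009 + 357 = 5366
Selection 10: 5366 + 357 = 5723 → 5723 − 5453 = 270
Selection 11: 270 + 357 = 627
Selection 12: 627 + 357 = 984
Selection 13: 984 + 357 = 1341
Selection 14: 1341 + 357 = 1698
Selection 15: 1698 + 357 = 2055
Selection 16: 2055 + 357 = 2412
Selection 17: 2412 + 357 = 2769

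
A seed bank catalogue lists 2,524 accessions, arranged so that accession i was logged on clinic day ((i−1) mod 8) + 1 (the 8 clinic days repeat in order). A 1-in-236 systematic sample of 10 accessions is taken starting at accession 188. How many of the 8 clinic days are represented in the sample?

Consecutive selections differ by k = 236, so their clinic day numbers differ by 236 mod 8 = 4.
gcd(236, 8) = 4, so the sample visits 8/4 = 2 distinct residues mod 8.
Start 188 is clinic day 4; the clinic days hit are 4, 8.

2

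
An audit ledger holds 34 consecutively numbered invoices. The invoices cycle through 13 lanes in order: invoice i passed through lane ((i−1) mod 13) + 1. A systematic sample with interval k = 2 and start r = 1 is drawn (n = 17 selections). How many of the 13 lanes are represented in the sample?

Consecutive selections differ by k = 2, so their lane numbers differ by 2 mod 13 = 2.
gcd(2, 13) = 1, so the sample visits 13/1 = 13 distinct residues mod 13.
Start 1 is lane 1; the lanes hit are 1, 2, 3, 4, 5, 6, 7, 8, 9, 10, 11, 12, 13.

13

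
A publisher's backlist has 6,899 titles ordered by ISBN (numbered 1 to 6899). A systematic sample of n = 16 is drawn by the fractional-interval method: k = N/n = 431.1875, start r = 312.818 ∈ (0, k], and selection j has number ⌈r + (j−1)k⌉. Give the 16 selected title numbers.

j=1: r + 0k = 312.818 → ⌈·⌉ = 313
j=2: r + 1k = 744.0055 → ⌈·⌉ = 745
j=3: r + 2k = 1175.193 → ⌈·⌉ = 1176
j=4: r + 3k = 1606.3805 → ⌈·⌉ = 1607
j=5: r + 4k = 2037.568 → ⌈·⌉ = 2038
j=6: r + 5k = 2468.7555 → ⌈·⌉ = 2469
j=7: r + 6k = 2899.943 → ⌈·⌉ = 2900
j=8: r + 7k = 3331.1305 → ⌈·⌉ = 3332
j=9: r + 8k = 3762.318 → ⌈·⌉ = 3763
j=10: r + 9k = 4193.5055 → ⌈·⌉ = 4194
j=11: r + 10k = 4624.693 → ⌈·⌉ = 4625
j=12: r + 11k = 5055.8805 → ⌈·⌉ = 5056
j=13: r + 12k = 5487.068 → ⌈·⌉ = 5488
j=14: r + 13k = 5918.2555 → ⌈·⌉ = 5919
j=15: r + 14k = 6349.443 → ⌈·⌉ = 6350
j=16: r + 15k = 6780.6305 → ⌈·⌉ = 6781

313, 745, 1176, 1607, 2038, 2469, 2900, 3332, 3763, 4194, 4625, 5056, 5488, 5919, 6350, 6781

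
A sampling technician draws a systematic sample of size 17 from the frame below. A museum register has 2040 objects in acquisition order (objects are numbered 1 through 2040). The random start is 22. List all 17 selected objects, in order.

22, 142, 262, 382, 502, 622, 742, 862, 982, 1102, 1222, 1342, 1462, 1582, 1702, 1822, 1942

k = N/n = 2040/17 = 120
object 1: 22
object 2: 22 + 120 = 142
object 3: 142 + 120 = 262
object 4: 262 + 120 = 382
object 5: 382 + 120 = 502
object 6: 502 + 120 = 622
object 7: 622 + 120 = 742
object 8: 742 + 120 = 862
object 9: 862 + 120 = 982
object 10: 982 + 120 = 1102
object 11: 1102 + 120 = 1222
object 12: 1222 + 120 = 1342
object 13: 1342 + 120 = 1462
object 14: 1462 + 120 = 1582
object 15: 1582 + 120 = 1702
object 16: 1702 + 120 = 1822
object 17: 1822 + 120 = 1942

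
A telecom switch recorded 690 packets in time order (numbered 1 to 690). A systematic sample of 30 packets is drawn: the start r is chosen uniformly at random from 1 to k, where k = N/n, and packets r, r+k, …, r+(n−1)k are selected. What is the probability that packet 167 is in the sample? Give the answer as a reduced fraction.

1/23

k = 690/30 = 23.
Packet 167 is selected iff r ≡ 167 (mod 23); exactly one such r in {1,…,23}.
Inclusion probability = 1/23.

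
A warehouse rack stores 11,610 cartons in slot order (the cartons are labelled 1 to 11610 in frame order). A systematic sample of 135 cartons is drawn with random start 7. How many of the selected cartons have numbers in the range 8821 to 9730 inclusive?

11

k = 11610/135 = 86
First selection ≥ 8821: 7 + ⌈(8821−7)/86⌉·86 = 7 + 103×86 = 8865
Last selection ≤ 9730: 7 + ⌊(9730−7)/86⌋·86 = 7 + 113×86 = 9725
Count = 113 − 103 + 1 = 11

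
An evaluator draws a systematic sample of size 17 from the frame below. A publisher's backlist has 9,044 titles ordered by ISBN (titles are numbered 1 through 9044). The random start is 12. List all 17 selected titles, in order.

k = N/n = 9044/17 = 532
title 1: 12
title 2: 12 + 532 = 544
title 3: 544 + 532 = 1076
title 4: 1076 + 532 = 1608
title 5: 1608 + 532 = 2140
title 6: 2140 + 532 = 2672
title 7: 2672 + 532 = 3204
title 8: 3204 + 532 = 3736
title 9: 3736 + 532 = 4268
title 10: 4268 + 532 = 4800
title 11: 4800 + 532 = 5332
title 12: 5332 + 532 = 5864
title 13: 5864 + 532 = 6396
title 14: 6396 + 532 = 6928
title 15: 6928 + 532 = 7460
title 16: 7460 + 532 = 7992
title 17: 7992 + 532 = 8524

12, 544, 1076, 1608, 2140, 2672, 3204, 3736, 4268, 4800, 5332, 5864, 6396, 6928, 7460, 7992, 8524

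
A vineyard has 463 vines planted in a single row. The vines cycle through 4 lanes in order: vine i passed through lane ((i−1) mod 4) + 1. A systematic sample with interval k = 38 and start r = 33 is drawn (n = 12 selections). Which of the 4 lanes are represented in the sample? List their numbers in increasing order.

1, 3

Consecutive selections differ by k = 38, so their lane numbers differ by 38 mod 4 = 2.
gcd(38, 4) = 2, so the sample visits 4/2 = 2 distinct residues mod 4.
Start 33 is lane 1; the lanes hit are 1, 3.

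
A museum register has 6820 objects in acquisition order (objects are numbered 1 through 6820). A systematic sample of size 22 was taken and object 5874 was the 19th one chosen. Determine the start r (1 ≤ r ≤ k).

k = 6820/22 = 310
r = 5874 − (19−1)×310 = 5874 − 5580 = 294

294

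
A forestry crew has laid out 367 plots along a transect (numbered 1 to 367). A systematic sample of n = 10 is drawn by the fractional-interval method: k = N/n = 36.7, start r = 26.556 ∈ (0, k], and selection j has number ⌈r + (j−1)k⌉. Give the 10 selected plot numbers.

27, 64, 100, 137, 174, 211, 247, 284, 321, 357

j=1: r + 0k = 26.556 → ⌈·⌉ = 27
j=2: r + 1k = 63.256 → ⌈·⌉ = 64
j=3: r + 2k = 99.956 → ⌈·⌉ = 100
j=4: r + 3k = 136.656 → ⌈·⌉ = 137
j=5: r + 4k = 173.356 → ⌈·⌉ = 174
j=6: r + 5k = 210.056 → ⌈·⌉ = 211
j=7: r + 6k = 246.756 → ⌈·⌉ = 247
j=8: r + 7k = 283.456 → ⌈·⌉ = 284
j=9: r + 8k = 320.156 → ⌈·⌉ = 321
j=10: r + 9k = 356.856 → ⌈·⌉ = 357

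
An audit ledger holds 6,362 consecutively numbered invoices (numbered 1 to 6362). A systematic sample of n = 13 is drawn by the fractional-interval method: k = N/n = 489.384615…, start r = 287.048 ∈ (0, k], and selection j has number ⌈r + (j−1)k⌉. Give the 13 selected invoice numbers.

288, 777, 1266, 1756, 2245, 2734, 3224, 3713, 4203, 4692, 5181, 5671, 6160

j=1: r + 0k = 287.048 → ⌈·⌉ = 288
j=2: r + 1k = 776.432615… → ⌈·⌉ = 777
j=3: r + 2k = 1265.817230… → ⌈·⌉ = 1266
j=4: r + 3k = 1755.201846… → ⌈·⌉ = 1756
j=5: r + 4k = 2244.586461… → ⌈·⌉ = 2245
j=6: r + 5k = 2733.971076… → ⌈·⌉ = 2734
j=7: r + 6k = 3223.355692… → ⌈·⌉ = 3224
j=8: r + 7k = 3712.740307… → ⌈·⌉ = 3713
j=9: r + 8k = 4202.124923… → ⌈·⌉ = 4203
j=10: r + 9k = 4691.509538… → ⌈·⌉ = 4692
j=11: r + 10k = 5180.894153… → ⌈·⌉ = 5181
j=12: r + 11k = 5670.278769… → ⌈·⌉ = 5671
j=13: r + 12k = 6159.663384… → ⌈·⌉ = 6160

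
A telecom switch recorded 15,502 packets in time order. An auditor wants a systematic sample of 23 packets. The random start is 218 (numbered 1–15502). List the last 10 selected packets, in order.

8980, 9654, 10328, 11002, 11676, 12350, 13024, 13698, 14372, 15046

k = N/n = 15502/23 = 674
14th selection = 218 + 13×674 = 8980
15th: 8980 + 674 = 9654
16th: 9654 + 674 = 10328
17th: 10328 + 674 = 11002
18th: 11002 + 674 = 11676
19th: 11676 + 674 = 12350
20th: 12350 + 674 = 13024
21st: 13024 + 674 = 13698
22nd: 13698 + 674 = 14372
23rd: 14372 + 674 = 15046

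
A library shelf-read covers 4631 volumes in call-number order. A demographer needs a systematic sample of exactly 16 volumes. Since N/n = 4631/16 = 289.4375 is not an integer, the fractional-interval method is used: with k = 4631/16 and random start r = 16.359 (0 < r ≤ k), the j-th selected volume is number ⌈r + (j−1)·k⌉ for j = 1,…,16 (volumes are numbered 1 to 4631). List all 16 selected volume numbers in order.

j=1: r + 0k = 16.359 → ⌈·⌉ = 17
j=2: r + 1k = 305.7965 → ⌈·⌉ = 306
j=3: r + 2k = 595.234 → ⌈·⌉ = 596
j=4: r + 3k = 884.6715 → ⌈·⌉ = 885
j=5: r + 4k = 1174.109 → ⌈·⌉ = 1175
j=6: r + 5k = 1463.5465 → ⌈·⌉ = 1464
j=7: r + 6k = 1752.984 → ⌈·⌉ = 1753
j=8: r + 7k = 2042.4215 → ⌈·⌉ = 2043
j=9: r + 8k = 2331.859 → ⌈·⌉ = 2332
j=10: r + 9k = 2621.2965 → ⌈·⌉ = 2622
j=11: r + 10k = 2910.734 → ⌈·⌉ = 2911
j=12: r + 11k = 3200.1715 → ⌈·⌉ = 3201
j=13: r + 12k = 3489.609 → ⌈·⌉ = 3490
j=14: r + 13k = 3779.0465 → ⌈·⌉ = 3780
j=15: r + 14k = 4068.484 → ⌈·⌉ = 4069
j=16: r + 15k = 4357.9215 → ⌈·⌉ = 4358

17, 306, 596, 885, 1175, 1464, 1753, 2043, 2332, 2622, 2911, 3201, 3490, 3780, 4069, 4358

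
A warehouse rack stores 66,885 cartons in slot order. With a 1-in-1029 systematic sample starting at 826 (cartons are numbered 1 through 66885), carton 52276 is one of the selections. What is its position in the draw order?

k = 1029
position = (52276 − 826)/1029 + 1 = 51450/1029 + 1 = 50 + 1 = 51

51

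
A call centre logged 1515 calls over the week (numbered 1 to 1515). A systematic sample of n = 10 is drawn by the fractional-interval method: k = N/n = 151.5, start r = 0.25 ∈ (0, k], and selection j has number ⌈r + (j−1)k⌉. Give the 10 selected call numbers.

j=1: r + 0k = 0.25 → ⌈·⌉ = 1
j=2: r + 1k = 151.75 → ⌈·⌉ = 152
j=3: r + 2k = 303.25 → ⌈·⌉ = 304
j=4: r + 3k = 454.75 → ⌈·⌉ = 455
j=5: r + 4k = 606.25 → ⌈·⌉ = 607
j=6: r + 5k = 757.75 → ⌈·⌉ = 758
j=7: r + 6k = 909.25 → ⌈·⌉ = 910
j=8: r + 7k = 1060.75 → ⌈·⌉ = 1061
j=9: r + 8k = 1212.25 → ⌈·⌉ = 1213
j=10: r + 9k = 1363.75 → ⌈·⌉ = 1364

1, 152, 304, 455, 607, 758, 910, 1061, 1213, 1364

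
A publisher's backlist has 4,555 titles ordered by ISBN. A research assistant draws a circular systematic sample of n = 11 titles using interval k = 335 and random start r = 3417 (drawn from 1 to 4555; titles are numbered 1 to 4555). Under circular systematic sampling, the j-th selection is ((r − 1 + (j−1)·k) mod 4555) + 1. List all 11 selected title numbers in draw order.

3417, 3752, 4087, 4422, 202, 537, 872, 1207, 1542, 1877, 2212

Selection 1: 3417
Selection 2: 3417 + 335 = 3752
Selection 3: 3752 + 335 = 4087
Selection 4: 4087 + 335 = 4422
Selection 5: 4422 + 335 = 4757 → 4757 − 4555 = 202
Selection 6: 202 + 335 = 537
Selection 7: 537 + 335 = 872
Selection 8: 872 + 335 = 1207
Selection 9: 1207 + 335 = 1542
Selection 10: 1542 + 335 = 1877
Selection 11: 1877 + 335 = 2212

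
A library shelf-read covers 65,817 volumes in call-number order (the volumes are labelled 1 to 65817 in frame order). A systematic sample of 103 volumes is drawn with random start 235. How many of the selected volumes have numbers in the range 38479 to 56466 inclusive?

k = 65817/103 = 639
First selection ≥ 38479: 235 + ⌈(38479−235)/639⌉·639 = 235 + 60×639 = 38575
Last selection ≤ 56466: 235 + ⌊(56466−235)/639⌋·639 = 235 + 87×639 = 55828
Count = 87 − 60 + 1 = 28

28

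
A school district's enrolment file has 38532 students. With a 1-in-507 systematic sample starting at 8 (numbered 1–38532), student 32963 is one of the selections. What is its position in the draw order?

66

k = 507
position = (32963 − 8)/507 + 1 = 32955/507 + 1 = 65 + 1 = 66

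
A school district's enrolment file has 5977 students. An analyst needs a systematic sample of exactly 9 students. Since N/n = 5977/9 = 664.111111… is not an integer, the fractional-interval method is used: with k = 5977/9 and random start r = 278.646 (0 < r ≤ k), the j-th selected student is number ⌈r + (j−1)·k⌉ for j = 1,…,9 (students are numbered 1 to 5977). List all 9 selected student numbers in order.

279, 943, 1607, 2271, 2936, 3600, 4264, 4928, 5592

j=1: r + 0k = 278.646 → ⌈·⌉ = 279
j=2: r + 1k = 942.757111… → ⌈·⌉ = 943
j=3: r + 2k = 1606.868222… → ⌈·⌉ = 1607
j=4: r + 3k = 2270.979333… → ⌈·⌉ = 2271
j=5: r + 4k = 2935.090444… → ⌈·⌉ = 2936
j=6: r + 5k = 3599.201555… → ⌈·⌉ = 3600
j=7: r + 6k = 4263.312666… → ⌈·⌉ = 4264
j=8: r + 7k = 4927.423777… → ⌈·⌉ = 4928
j=9: r + 8k = 5591.534888… → ⌈·⌉ = 5592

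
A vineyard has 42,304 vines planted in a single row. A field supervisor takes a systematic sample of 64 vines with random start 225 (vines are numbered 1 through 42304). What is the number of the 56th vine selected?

k = 42304/64 = 661
56th selection = r + (56−1)·k = 225 + 55×661 = 225 + 36355 = 36580

36580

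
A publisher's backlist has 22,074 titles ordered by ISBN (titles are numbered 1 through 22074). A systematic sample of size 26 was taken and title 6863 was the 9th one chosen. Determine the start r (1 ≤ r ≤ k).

k = 22074/26 = 849
r = 6863 − (9−1)×849 = 6863 − 6792 = 71

71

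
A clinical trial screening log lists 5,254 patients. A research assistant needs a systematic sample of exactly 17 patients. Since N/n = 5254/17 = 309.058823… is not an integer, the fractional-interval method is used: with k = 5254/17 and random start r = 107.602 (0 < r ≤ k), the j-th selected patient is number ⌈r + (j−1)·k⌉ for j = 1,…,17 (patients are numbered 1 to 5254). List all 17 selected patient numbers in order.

j=1: r + 0k = 107.602 → ⌈·⌉ = 108
j=2: r + 1k = 416.660823… → ⌈·⌉ = 417
j=3: r + 2k = 725.719647… → ⌈·⌉ = 726
j=4: r + 3k = 1034.778470… → ⌈·⌉ = 1035
j=5: r + 4k = 1343.837294… → ⌈·⌉ = 1344
j=6: r + 5k = 1652.896117… → ⌈·⌉ = 1653
j=7: r + 6k = 1961.954941… → ⌈·⌉ = 1962
j=8: r + 7k = 2271.013764… → ⌈·⌉ = 2272
j=9: r + 8k = 2580.072588… → ⌈·⌉ = 2581
j=10: r + 9k = 2889.131411… → ⌈·⌉ = 2890
j=11: r + 10k = 3198.190235… → ⌈·⌉ = 3199
j=12: r + 11k = 3507.249058… → ⌈·⌉ = 3508
j=13: r + 12k = 3816.307882… → ⌈·⌉ = 3817
j=14: r + 13k = 4125.366705… → ⌈·⌉ = 4126
j=15: r + 14k = 4434.425529… → ⌈·⌉ = 4435
j=16: r + 15k = 4743.484352… → ⌈·⌉ = 4744
j=17: r + 16k = 5052.543176… → ⌈·⌉ = 5053

108, 417, 726, 1035, 1344, 1653, 1962, 2272, 2581, 2890, 3199, 3508, 3817, 4126, 4435, 4744, 5053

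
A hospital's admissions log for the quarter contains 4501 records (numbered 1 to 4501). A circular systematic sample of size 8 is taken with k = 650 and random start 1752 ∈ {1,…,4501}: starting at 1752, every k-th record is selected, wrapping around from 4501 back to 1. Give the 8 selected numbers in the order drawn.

Selection 1: 1752
Selection 2: 1752 + 650 = 2402
Selection 3: 2402 + 650 = 3052
Selection 4: 3052 + 650 = 3702
Selection 5: 3702 + 650 = 4352
Selection 6: 4352 + 650 = 5002 → 5002 − 4501 = 501
Selection 7: 501 + 650 = 1151
Selection 8: 1151 + 650 = 1801

1752, 2402, 3052, 3702, 4352, 501, 1151, 1801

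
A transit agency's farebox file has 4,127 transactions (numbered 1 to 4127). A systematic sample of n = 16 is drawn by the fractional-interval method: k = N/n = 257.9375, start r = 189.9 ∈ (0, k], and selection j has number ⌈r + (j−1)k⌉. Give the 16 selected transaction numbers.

j=1: r + 0k = 189.9 → ⌈·⌉ = 190
j=2: r + 1k = 447.8375 → ⌈·⌉ = 448
j=3: r + 2k = 705.775 → ⌈·⌉ = 706
j=4: r + 3k = 963.7125 → ⌈·⌉ = 964
j=5: r + 4k = 1221.65 → ⌈·⌉ = 1222
j=6: r + 5k = 1479.5875 → ⌈·⌉ = 1480
j=7: r + 6k = 1737.525 → ⌈·⌉ = 1738
j=8: r + 7k = 1995.4625 → ⌈·⌉ = 1996
j=9: r + 8k = 2253.4 → ⌈·⌉ = 2254
j=10: r + 9k = 2511.3375 → ⌈·⌉ = 2512
j=11: r + 10k = 2769.275 → ⌈·⌉ = 2770
j=12: r + 11k = 3027.2125 → ⌈·⌉ = 3028
j=13: r + 12k = 3285.15 → ⌈·⌉ = 3286
j=14: r + 13k = 3543.0875 → ⌈·⌉ = 3544
j=15: r + 14k = 3801.025 → ⌈·⌉ = 3802
j=16: r + 15k = 4058.9625 → ⌈·⌉ = 4059

190, 448, 706, 964, 1222, 1480, 1738, 1996, 2254, 2512, 2770, 3028, 3286, 3544, 3802, 4059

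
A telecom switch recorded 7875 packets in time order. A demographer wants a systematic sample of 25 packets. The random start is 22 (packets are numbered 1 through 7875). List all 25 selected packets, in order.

22, 337, 652, 967, 1282, 1597, 1912, 2227, 2542, 2857, 3172, 3487, 3802, 4117, 4432, 4747, 5062, 5377, 5692, 6007, 6322, 6637, 6952, 7267, 7582

k = N/n = 7875/25 = 315
packet 1: 22
packet 2: 22 + 315 = 337
packet 3: 337 + 315 = 652
packet 4: 652 + 315 = 967
packet 5: 967 + 315 = 1282
packet 6: 1282 + 315 = 1597
packet 7: 1597 + 315 = 1912
packet 8: 1912 + 315 = 2227
packet 9: 2227 + 315 = 2542
packet 10: 2542 + 315 = 2857
packet 11: 2857 + 315 = 3172
packet 12: 3172 + 315 = 3487
packet 13: 3487 + 315 = 3802
packet 14: 3802 + 315 = 4117
packet 15: 4117 + 315 = 4432
packet 16: 4432 + 315 = 4747
packet 17: 4747 + 315 = 5062
packet 18: 5062 + 315 = 5377
packet 19: 5377 + 315 = 5692
packet 20: 5692 + 315 = 6007
packet 21: 6007 + 315 = 6322
packet 22: 6322 + 315 = 6637
packet 23: 6637 + 315 = 6952
packet 24: 6952 + 315 = 7267
packet 25: 7267 + 315 = 7582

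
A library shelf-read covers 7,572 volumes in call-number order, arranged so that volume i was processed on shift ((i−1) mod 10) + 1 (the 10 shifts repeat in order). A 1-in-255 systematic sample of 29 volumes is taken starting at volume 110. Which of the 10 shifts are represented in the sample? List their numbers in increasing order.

Consecutive selections differ by k = 255, so their shift numbers differ by 255 mod 10 = 5.
gcd(255, 10) = 5, so the sample visits 10/5 = 2 distinct residues mod 10.
Start 110 is shift 10; the shifts hit are 5, 10.

5, 10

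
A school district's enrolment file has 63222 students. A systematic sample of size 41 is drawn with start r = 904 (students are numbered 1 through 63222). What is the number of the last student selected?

62584

k = 63222/41 = 1542
41st selection = r + (41−1)·k = 904 + 40×1542 = 904 + 61680 = 62584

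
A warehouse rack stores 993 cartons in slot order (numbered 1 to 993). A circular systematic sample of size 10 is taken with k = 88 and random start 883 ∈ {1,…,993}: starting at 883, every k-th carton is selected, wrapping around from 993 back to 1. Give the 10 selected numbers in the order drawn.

883, 971, 66, 154, 242, 330, 418, 506, 594, 682

Selection 1: 883
Selection 2: 883 + 88 = 971
Selection 3: 971 + 88 = 1059 → 1059 − 993 = 66
Selection 4: 66 + 88 = 154
Selection 5: 154 + 88 = 242
Selection 6: 242 + 88 = 330
Selection 7: 330 + 88 = 418
Selection 8: 418 + 88 = 506
Selection 9: 506 + 88 = 594
Selection 10: 594 + 88 = 682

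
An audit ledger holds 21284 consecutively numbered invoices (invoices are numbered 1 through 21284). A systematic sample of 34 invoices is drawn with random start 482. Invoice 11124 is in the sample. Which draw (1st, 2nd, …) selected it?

k = 21284/34 = 626
position = (11124 − 482)/626 + 1 = 10642/626 + 1 = 17 + 1 = 18

18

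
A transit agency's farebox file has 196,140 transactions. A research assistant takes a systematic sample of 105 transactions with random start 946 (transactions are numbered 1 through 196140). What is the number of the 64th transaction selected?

k = 196140/105 = 1868
64th selection = r + (64−1)·k = 946 + 63×1868 = 946 + 117684 = 118630

118630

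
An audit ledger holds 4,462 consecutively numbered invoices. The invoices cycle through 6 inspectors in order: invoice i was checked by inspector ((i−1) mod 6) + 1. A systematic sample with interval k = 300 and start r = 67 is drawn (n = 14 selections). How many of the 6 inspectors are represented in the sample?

Consecutive selections differ by k = 300, so their inspector numbers differ by 300 mod 6 = 0.
gcd(300, 6) = 6, so the sample visits 6/6 = 1 distinct residues mod 6.
Start 67 is inspector 1; the inspectors hit are 1.

1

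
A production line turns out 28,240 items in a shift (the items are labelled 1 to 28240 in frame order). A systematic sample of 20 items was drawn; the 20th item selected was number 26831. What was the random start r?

k = 28240/20 = 1412
r = 26831 − (20−1)×1412 = 26831 − 26828 = 3

3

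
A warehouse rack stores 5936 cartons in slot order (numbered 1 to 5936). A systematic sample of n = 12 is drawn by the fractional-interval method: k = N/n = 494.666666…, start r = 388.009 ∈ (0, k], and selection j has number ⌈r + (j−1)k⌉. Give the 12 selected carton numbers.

389, 883, 1378, 1873, 2367, 2862, 3357, 3851, 4346, 4841, 5335, 5830

j=1: r + 0k = 388.009 → ⌈·⌉ = 389
j=2: r + 1k = 882.675666… → ⌈·⌉ = 883
j=3: r + 2k = 1377.342333… → ⌈·⌉ = 1378
j=4: r + 3k = 1872.009 → ⌈·⌉ = 1873
j=5: r + 4k = 2366.675666… → ⌈·⌉ = 2367
j=6: r + 5k = 2861.342333… → ⌈·⌉ = 2862
j=7: r + 6k = 3356.009 → ⌈·⌉ = 3357
j=8: r + 7k = 3850.675666… → ⌈·⌉ = 3851
j=9: r + 8k = 4345.342333… → ⌈·⌉ = 4346
j=10: r + 9k = 4840.009 → ⌈·⌉ = 4841
j=11: r + 10k = 5334.675666… → ⌈·⌉ = 5335
j=12: r + 11k = 5829.342333… → ⌈·⌉ = 5830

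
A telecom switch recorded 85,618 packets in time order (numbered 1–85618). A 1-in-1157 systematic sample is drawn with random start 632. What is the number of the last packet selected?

k = 1157
74th selection = r + (74−1)·k = 632 + 73×1157 = 632 + 84461 = 85093

85093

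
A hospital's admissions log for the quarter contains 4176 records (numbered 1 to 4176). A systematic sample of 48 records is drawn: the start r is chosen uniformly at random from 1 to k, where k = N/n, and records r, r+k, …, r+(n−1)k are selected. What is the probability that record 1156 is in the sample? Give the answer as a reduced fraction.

1/87

k = 4176/48 = 87.
Record 1156 is selected iff r ≡ 1156 (mod 87); exactly one such r in {1,…,87}.
Inclusion probability = 1/87.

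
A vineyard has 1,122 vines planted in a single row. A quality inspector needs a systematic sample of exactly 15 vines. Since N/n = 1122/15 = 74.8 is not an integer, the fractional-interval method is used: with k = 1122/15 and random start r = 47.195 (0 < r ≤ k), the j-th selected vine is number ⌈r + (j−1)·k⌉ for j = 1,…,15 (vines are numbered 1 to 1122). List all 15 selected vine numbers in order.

j=1: r + 0k = 47.195 → ⌈·⌉ = 48
j=2: r + 1k = 121.995 → ⌈·⌉ = 122
j=3: r + 2k = 196.795 → ⌈·⌉ = 197
j=4: r + 3k = 271.595 → ⌈·⌉ = 272
j=5: r + 4k = 346.395 → ⌈·⌉ = 347
j=6: r + 5k = 421.195 → ⌈·⌉ = 422
j=7: r + 6k = 495.995 → ⌈·⌉ = 496
j=8: r + 7k = 570.795 → ⌈·⌉ = 571
j=9: r + 8k = 645.595 → ⌈·⌉ = 646
j=10: r + 9k = 720.395 → ⌈·⌉ = 721
j=11: r + 10k = 795.195 → ⌈·⌉ = 796
j=12: r + 11k = 869.995 → ⌈·⌉ = 870
j=13: r + 12k = 944.795 → ⌈·⌉ = 945
j=14: r + 13k = 1019.595 → ⌈·⌉ = 1020
j=15: r + 14k = 1094.395 → ⌈·⌉ = 1095

48, 122, 197, 272, 347, 422, 496, 571, 646, 721, 796, 870, 945, 1020, 1095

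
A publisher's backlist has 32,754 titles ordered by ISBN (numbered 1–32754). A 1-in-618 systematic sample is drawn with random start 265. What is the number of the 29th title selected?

k = 618
29th selection = r + (29−1)·k = 265 + 28×618 = 265 + 17304 = 17569

17569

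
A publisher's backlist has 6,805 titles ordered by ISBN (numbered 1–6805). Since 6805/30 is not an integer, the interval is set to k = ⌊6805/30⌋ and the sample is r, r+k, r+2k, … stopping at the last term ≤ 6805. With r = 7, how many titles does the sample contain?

k = ⌊6805/30⌋ = 226
Achieved size = ⌊(6805 − 7)/226⌋ + 1 = ⌊6798/226⌋ + 1 = 30 + 1 = 31
(last selection: 7 + 30×226 = 6787 ≤ 6805; next would be 7013 > 6805)

31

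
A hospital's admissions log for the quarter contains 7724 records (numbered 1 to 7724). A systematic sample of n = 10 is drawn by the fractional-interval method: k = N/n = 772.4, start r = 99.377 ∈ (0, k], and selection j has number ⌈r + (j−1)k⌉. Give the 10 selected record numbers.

j=1: r + 0k = 99.377 → ⌈·⌉ = 100
j=2: r + 1k = 871.777 → ⌈·⌉ = 872
j=3: r + 2k = 1644.177 → ⌈·⌉ = 1645
j=4: r + 3k = 2416.577 → ⌈·⌉ = 2417
j=5: r + 4k = 3188.977 → ⌈·⌉ = 3189
j=6: r + 5k = 3961.377 → ⌈·⌉ = 3962
j=7: r + 6k = 4733.777 → ⌈·⌉ = 4734
j=8: r + 7k = 5506.177 → ⌈·⌉ = 5507
j=9: r + 8k = 6278.577 → ⌈·⌉ = 6279
j=10: r + 9k = 7050.977 → ⌈·⌉ = 7051

100, 872, 1645, 2417, 3189, 3962, 4734, 5507, 6279, 7051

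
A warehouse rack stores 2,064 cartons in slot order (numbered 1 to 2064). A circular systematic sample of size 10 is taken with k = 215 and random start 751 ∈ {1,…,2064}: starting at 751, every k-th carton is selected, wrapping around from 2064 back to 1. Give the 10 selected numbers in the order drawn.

Selection 1: 751
Selection 2: 751 + 215 = 966
Selection 3: 966 + 215 = 1181
Selection 4: 1181 + 215 = 1396
Selection 5: 1396 + 215 = 1611
Selection 6: 1611 + 215 = 1826
Selection 7: 1826 + 215 = 2041
Selection 8: 2041 + 215 = 2256 → 2256 − 2064 = 192
Selection 9: 192 + 215 = 407
Selection 10: 407 + 215 = 622

751, 966, 1181, 1396, 1611, 1826, 2041, 192, 407, 622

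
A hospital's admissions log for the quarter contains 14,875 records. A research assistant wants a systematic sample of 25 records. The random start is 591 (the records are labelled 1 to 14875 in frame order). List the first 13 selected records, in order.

k = N/n = 14875/25 = 595
record 1: 591
record 2: 591 + 595 = 1186
record 3: 1186 + 595 = 1781
record 4: 1781 + 595 = 2376
record 5: 2376 + 595 = 2971
record 6: 2971 + 595 = 3566
record 7: 3566 + 595 = 4161
record 8: 4161 + 595 = 4756
record 9: 4756 + 595 = 5351
record 10: 5351 + 595 = 5946
record 11: 5946 + 595 = 6541
record 12: 6541 + 595 = 7136
record 13: 7136 + 595 = 7731

591, 1186, 1781, 2376, 2971, 3566, 4161, 4756, 5351, 5946, 6541, 7136, 7731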